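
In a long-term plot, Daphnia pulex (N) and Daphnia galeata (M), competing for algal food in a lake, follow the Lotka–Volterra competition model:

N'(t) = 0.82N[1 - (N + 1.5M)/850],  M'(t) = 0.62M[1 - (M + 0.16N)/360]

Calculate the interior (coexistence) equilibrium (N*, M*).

Setting both brackets to zero gives the nullclines N + 1.5M = 850 and 0.16N + M = 360.
Substituting M = 360 - 0.16N into the first: N(1 - 1.5·0.16) = 850 - 1.5·360.
So N* = 310/0.76 = 408, and then M* = 360 - 0.16·408 = 295.

N* ≈ 408, M* ≈ 295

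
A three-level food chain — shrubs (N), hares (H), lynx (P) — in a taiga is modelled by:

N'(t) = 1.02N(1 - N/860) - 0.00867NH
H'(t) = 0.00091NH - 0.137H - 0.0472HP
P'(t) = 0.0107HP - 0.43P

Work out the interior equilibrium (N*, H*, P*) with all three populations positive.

From dP/dt = 0: 0.0107H* = 0.43, so H* = 40.2.
From dN/dt = 0: 1.02(1 - N*/860) = 0.00867·40.2, giving N* = 860·(1 - 0.342) = 566.
From dH/dt = 0: 0.00091·566 - 0.137 = 0.0472P*, so P* = 0.378/0.0472 = 8.01.

N* ≈ 566, H* ≈ 40.2, P* ≈ 8.01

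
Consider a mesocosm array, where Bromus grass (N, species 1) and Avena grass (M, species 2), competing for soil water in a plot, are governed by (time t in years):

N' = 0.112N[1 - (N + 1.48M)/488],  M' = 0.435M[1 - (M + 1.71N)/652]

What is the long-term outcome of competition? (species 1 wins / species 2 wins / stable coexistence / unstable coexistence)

unstable coexistence (outcome depends on initial conditions)

Compare the nullcline intercepts: K1/α12 = 488/1.48 = 330 < K2 = 652; K2/α21 = 652/1.71 = 381 < K1 = 488.
Since both are reversed, neither can invade when rare; the interior point is a saddle.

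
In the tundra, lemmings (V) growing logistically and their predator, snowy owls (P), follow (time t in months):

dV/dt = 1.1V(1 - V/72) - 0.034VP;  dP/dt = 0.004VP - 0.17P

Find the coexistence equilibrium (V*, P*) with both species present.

From dP/dt = 0 with P > 0: 0.004V* = 0.17, so V* = 42.5.
Substitute into dV/dt = 0: 1.1(1 - 42.5/72) = 0.034P*.
The bracket is 0.41, giving P* = 0.451/0.034 = 13.3.

V* ≈ 42.5, P* ≈ 13.3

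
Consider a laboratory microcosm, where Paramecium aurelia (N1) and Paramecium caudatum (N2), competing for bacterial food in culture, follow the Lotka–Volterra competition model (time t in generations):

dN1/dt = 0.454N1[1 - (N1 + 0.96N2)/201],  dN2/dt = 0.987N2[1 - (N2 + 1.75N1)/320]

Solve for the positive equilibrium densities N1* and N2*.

Setting both brackets to zero gives the nullclines N1 + 0.96N2 = 201 and 1.75N1 + N2 = 320.
Substituting N2 = 320 - 1.75N1 into the first: N1(1 - 0.96·1.75) = 201 - 0.96·320.
So N1* = -106/-0.68 = 156, and then N2* = 320 - 1.75·156 = 46.7.

N1* ≈ 156, N2* ≈ 46.7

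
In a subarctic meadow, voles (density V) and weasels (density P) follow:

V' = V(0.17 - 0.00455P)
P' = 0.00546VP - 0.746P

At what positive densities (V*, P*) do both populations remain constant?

V* ≈ 137, P* ≈ 37.4

Set dP/dt = 0 with P > 0: 0.00546V - 0.746 = 0, so V* = 0.746/0.00546 = 137.
Set dV/dt = 0 with V > 0: 0.17 - 0.00455P = 0, so P* = 0.17/0.00455 = 37.4.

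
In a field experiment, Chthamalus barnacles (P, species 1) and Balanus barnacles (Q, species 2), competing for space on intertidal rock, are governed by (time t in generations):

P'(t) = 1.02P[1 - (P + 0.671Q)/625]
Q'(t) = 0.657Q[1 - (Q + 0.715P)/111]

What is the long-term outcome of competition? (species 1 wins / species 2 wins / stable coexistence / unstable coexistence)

Compare the nullcline intercepts: K1/α12 = 625/0.671 = 931 > K2 = 111; K2/α21 = 111/0.715 = 155 < K1 = 625.
Since the inequalities point opposite ways, species 1 can invade but species 2 cannot.

species 1 excludes species 2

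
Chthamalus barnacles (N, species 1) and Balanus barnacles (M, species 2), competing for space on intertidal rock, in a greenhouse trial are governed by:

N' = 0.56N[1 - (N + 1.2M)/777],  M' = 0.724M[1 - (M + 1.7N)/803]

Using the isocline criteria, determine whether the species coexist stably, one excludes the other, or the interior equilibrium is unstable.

Compare the nullcline intercepts: K1/α12 = 777/1.2 = 648 < K2 = 803; K2/α21 = 803/1.7 = 472 < K1 = 777.
Since both are reversed, neither can invade when rare; the interior point is a saddle.

unstable coexistence (outcome depends on initial conditions)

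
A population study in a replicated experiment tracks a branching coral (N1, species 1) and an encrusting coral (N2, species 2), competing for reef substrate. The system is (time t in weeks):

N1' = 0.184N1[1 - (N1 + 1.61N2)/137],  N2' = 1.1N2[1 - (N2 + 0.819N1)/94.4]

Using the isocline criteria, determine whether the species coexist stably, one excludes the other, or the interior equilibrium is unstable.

unstable coexistence (outcome depends on initial conditions)

Compare the nullcline intercepts: K1/α12 = 137/1.61 = 85.1 < K2 = 94.4; K2/α21 = 94.4/0.819 = 115 < K1 = 137.
Since both are reversed, neither can invade when rare; the interior point is a saddle.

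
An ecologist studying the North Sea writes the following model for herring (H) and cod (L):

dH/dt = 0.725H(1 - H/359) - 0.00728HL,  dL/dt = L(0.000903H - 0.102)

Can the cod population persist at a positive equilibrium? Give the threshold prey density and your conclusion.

Threshold H = 113; K > 113, so yes, the predator persists.

The predator equation gives dL/dt > 0 only when H > 0.102/0.000903 = 113.
Without the predator, H → K = 359. Since 359 > 113, the predator can invade and persist.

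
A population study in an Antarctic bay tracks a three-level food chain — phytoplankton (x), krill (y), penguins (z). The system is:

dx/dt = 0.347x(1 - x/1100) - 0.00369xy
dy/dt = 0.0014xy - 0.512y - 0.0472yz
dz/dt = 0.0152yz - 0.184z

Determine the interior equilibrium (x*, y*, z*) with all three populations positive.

From dz/dt = 0: 0.0152y* = 0.184, so y* = 12.1.
From dx/dt = 0: 0.347(1 - x*/1100) = 0.00369·12.1, giving x* = 1100·(1 - 0.129) = 958.
From dy/dt = 0: 0.0014·958 - 0.512 = 0.0472z*, so z* = 0.83/0.0472 = 17.6.

x* ≈ 958, y* ≈ 12.1, z* ≈ 17.6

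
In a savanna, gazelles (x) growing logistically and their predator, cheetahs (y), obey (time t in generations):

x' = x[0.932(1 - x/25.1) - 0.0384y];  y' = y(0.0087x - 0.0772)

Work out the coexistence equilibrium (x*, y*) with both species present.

x* ≈ 8.87, y* ≈ 15.7

From dy/dt = 0 with y > 0: 0.0087x* = 0.0772, so x* = 8.87.
Substitute into dx/dt = 0: 0.932(1 - 8.87/25.1) = 0.0384y*.
The bracket is 0.646, giving y* = 0.603/0.0384 = 15.7.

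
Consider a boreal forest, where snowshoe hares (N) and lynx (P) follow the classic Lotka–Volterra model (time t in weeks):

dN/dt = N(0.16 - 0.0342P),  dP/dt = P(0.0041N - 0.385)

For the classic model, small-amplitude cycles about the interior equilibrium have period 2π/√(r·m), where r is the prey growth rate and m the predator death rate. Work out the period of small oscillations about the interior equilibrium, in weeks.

T ≈ 25.3 weeks

Here r = 0.16 and m = 0.385, so r·m = 0.0616.
ω = √0.0616 = 0.248 per week, hence T = 2π/ω ≈ 25.3 weeks.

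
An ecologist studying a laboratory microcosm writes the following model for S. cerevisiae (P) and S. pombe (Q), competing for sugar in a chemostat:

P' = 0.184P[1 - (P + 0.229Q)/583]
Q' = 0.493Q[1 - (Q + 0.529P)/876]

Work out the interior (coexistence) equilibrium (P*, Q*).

Setting both brackets to zero gives the nullclines P + 0.229Q = 583 and 0.529P + Q = 876.
Substituting Q = 876 - 0.529P into the first: P(1 - 0.229·0.529) = 583 - 0.229·876.
So P* = 382/0.879 = 435, and then Q* = 876 - 0.529·435 = 646.

P* ≈ 435, Q* ≈ 646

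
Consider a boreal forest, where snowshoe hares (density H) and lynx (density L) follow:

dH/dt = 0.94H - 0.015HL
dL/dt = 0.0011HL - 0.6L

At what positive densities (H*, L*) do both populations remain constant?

H* ≈ 545, L* ≈ 62.7

Set dL/dt = 0 with L > 0: 0.0011H - 0.6 = 0, so H* = 0.6/0.0011 = 545.
Set dH/dt = 0 with H > 0: 0.94 - 0.015L = 0, so L* = 0.94/0.015 = 62.7.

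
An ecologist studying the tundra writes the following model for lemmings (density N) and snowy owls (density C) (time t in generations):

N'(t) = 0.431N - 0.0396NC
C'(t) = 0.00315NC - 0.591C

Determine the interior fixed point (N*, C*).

N* ≈ 188, C* ≈ 10.9

Set dC/dt = 0 with C > 0: 0.00315N - 0.591 = 0, so N* = 0.591/0.00315 = 188.
Set dN/dt = 0 with N > 0: 0.431 - 0.0396C = 0, so C* = 0.431/0.0396 = 10.9.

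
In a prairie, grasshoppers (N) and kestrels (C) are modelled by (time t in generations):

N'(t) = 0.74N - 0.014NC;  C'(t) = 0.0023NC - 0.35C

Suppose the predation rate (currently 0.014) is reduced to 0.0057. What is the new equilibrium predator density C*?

At the interior fixed point, setting dN/dt = 0 with N > 0 fixes C* = (prey growth rate)/(NC coefficient) — independent of the other coefficients.
With the change, C* = 0.74/0.0057 = 130; it rises from 52.9.

C* ≈ 130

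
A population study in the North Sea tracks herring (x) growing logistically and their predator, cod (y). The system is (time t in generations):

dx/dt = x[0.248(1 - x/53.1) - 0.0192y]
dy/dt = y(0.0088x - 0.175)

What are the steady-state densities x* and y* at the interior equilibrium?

From dy/dt = 0 with y > 0: 0.0088x* = 0.175, so x* = 19.9.
Substitute into dx/dt = 0: 0.248(1 - 19.9/53.1) = 0.0192y*.
The bracket is 0.625, giving y* = 0.155/0.0192 = 8.08.

x* ≈ 19.9, y* ≈ 8.08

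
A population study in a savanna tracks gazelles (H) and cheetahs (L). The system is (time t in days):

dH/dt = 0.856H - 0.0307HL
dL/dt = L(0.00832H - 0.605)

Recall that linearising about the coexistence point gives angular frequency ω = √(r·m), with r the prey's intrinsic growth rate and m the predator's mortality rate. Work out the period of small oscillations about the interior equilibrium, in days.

T ≈ 8.73 days

Here r = 0.856 and m = 0.605, so r·m = 0.518.
ω = √0.518 = 0.72 per day, hence T = 2π/ω ≈ 8.73 days.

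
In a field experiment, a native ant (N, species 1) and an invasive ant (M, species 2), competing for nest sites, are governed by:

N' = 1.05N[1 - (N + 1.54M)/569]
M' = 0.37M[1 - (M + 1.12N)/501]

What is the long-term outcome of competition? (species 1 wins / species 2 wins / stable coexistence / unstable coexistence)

Compare the nullcline intercepts: K1/α12 = 569/1.54 = 369 < K2 = 501; K2/α21 = 501/1.12 = 447 < K1 = 569.
Since both are reversed, neither can invade when rare; the interior point is a saddle.

unstable coexistence (outcome depends on initial conditions)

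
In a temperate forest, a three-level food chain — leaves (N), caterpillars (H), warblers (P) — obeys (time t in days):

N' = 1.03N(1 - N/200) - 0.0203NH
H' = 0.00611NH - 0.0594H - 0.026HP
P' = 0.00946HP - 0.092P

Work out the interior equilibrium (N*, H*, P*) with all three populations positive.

N* ≈ 162, H* ≈ 9.73, P* ≈ 35.7

From dP/dt = 0: 0.00946H* = 0.092, so H* = 9.73.
From dN/dt = 0: 1.03(1 - N*/200) = 0.0203·9.73, giving N* = 200·(1 - 0.192) = 162.
From dH/dt = 0: 0.00611·162 - 0.0594 = 0.026P*, so P* = 0.928/0.026 = 35.7.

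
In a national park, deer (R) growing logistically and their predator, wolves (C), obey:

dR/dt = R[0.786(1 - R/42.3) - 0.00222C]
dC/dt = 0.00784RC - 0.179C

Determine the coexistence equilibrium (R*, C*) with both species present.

From dC/dt = 0 with C > 0: 0.00784R* = 0.179, so R* = 22.8.
Substitute into dR/dt = 0: 0.786(1 - 22.8/42.3) = 0.00222C*.
The bracket is 0.46, giving C* = 0.362/0.00222 = 163.

R* ≈ 22.8, C* ≈ 163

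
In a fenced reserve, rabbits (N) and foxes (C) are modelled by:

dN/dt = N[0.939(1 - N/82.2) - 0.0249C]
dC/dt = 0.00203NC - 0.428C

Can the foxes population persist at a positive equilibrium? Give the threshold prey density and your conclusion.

Threshold N = 211; K < 211, so no, the predator goes extinct.

The predator equation gives dC/dt > 0 only when N > 0.428/0.00203 = 211.
Without the predator, N → K = 82.2. Since 82.2 < 211, the predator cannot invade.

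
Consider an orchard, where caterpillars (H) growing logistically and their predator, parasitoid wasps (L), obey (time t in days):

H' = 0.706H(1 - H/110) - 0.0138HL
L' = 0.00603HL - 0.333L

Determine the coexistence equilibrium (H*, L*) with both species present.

From dL/dt = 0 with L > 0: 0.00603H* = 0.333, so H* = 55.2.
Substitute into dH/dt = 0: 0.706(1 - 55.2/110) = 0.0138L*.
The bracket is 0.498, giving L* = 0.352/0.0138 = 25.5.

H* ≈ 55.2, L* ≈ 25.5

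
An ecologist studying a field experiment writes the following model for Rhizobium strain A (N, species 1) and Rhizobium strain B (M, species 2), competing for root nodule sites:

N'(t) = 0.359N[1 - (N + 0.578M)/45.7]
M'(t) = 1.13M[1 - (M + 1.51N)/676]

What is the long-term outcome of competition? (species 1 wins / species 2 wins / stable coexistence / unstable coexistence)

species 2 excludes species 1

Compare the nullcline intercepts: K1/α12 = 45.7/0.578 = 79.1 < K2 = 676; K2/α21 = 676/1.51 = 448 > K1 = 45.7.
Since the inequalities point opposite ways, species 2 can invade but species 1 cannot.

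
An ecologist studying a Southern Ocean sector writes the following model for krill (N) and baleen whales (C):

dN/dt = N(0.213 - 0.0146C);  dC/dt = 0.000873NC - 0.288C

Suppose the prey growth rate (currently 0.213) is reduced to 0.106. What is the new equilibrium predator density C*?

C* ≈ 7.26

At the interior fixed point, setting dN/dt = 0 with N > 0 fixes C* = (prey growth rate)/(NC coefficient) — independent of the other coefficients.
With the change, C* = 0.106/0.0146 = 7.26; it falls from 14.6.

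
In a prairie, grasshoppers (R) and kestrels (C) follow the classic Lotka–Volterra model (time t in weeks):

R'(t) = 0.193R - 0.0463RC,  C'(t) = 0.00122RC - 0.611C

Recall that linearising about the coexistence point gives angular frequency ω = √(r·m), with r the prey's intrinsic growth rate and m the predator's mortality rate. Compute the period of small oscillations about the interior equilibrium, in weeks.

Here r = 0.193 and m = 0.611, so r·m = 0.118.
ω = √0.118 = 0.343 per week, hence T = 2π/ω ≈ 18.3 weeks.

T ≈ 18.3 weeks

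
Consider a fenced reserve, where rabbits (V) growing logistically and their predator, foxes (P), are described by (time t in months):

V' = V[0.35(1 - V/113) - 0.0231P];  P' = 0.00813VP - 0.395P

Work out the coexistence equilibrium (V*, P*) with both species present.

V* ≈ 48.6, P* ≈ 8.64

From dP/dt = 0 with P > 0: 0.00813V* = 0.395, so V* = 48.6.
Substitute into dV/dt = 0: 0.35(1 - 48.6/113) = 0.0231P*.
The bracket is 0.57, giving P* = 0.2/0.0231 = 8.64.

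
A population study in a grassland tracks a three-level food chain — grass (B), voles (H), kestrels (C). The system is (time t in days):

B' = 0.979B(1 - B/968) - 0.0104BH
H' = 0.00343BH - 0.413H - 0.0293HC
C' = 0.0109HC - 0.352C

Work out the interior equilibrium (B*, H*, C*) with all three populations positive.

B* ≈ 636, H* ≈ 32.3, C* ≈ 60.3

From dC/dt = 0: 0.0109H* = 0.352, so H* = 32.3.
From dB/dt = 0: 0.979(1 - B*/968) = 0.0104·32.3, giving B* = 968·(1 - 0.343) = 636.
From dH/dt = 0: 0.00343·636 - 0.413 = 0.0293C*, so C* = 1.77/0.0293 = 60.3.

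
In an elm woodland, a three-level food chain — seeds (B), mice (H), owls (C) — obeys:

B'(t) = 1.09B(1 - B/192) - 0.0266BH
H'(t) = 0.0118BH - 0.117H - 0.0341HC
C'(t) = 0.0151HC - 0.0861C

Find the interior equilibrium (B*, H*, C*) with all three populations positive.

B* ≈ 165, H* ≈ 5.7, C* ≈ 53.8

From dC/dt = 0: 0.0151H* = 0.0861, so H* = 5.7.
From dB/dt = 0: 1.09(1 - B*/192) = 0.0266·5.7, giving B* = 192·(1 - 0.139) = 165.
From dH/dt = 0: 0.0118·165 - 0.117 = 0.0341C*, so C* = 1.83/0.0341 = 53.8.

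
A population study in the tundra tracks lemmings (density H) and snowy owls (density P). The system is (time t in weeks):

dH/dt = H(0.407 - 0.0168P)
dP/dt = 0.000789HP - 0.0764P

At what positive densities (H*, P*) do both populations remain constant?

H* ≈ 96.8, P* ≈ 24.2

Set dP/dt = 0 with P > 0: 0.000789H - 0.0764 = 0, so H* = 0.0764/0.000789 = 96.8.
Set dH/dt = 0 with H > 0: 0.407 - 0.0168P = 0, so P* = 0.407/0.0168 = 24.2.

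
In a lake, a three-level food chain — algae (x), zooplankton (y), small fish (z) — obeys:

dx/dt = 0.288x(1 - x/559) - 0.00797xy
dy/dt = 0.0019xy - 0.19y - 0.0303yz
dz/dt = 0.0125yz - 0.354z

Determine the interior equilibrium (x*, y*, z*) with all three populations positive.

x* ≈ 121, y* ≈ 28.3, z* ≈ 1.31

From dz/dt = 0: 0.0125y* = 0.354, so y* = 28.3.
From dx/dt = 0: 0.288(1 - x*/559) = 0.00797·28.3, giving x* = 559·(1 - 0.784) = 121.
From dy/dt = 0: 0.0019·121 - 0.19 = 0.0303z*, so z* = 0.0397/0.0303 = 1.31.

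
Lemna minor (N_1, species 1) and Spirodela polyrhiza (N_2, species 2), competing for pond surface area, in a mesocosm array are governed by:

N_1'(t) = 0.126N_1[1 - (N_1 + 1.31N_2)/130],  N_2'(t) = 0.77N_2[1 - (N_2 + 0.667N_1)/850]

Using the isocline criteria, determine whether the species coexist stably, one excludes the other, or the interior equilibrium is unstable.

species 2 excludes species 1

Compare the nullcline intercepts: K1/α12 = 130/1.31 = 99.2 < K2 = 850; K2/α21 = 850/0.667 = 1270 > K1 = 130.
Since the inequalities point opposite ways, species 2 can invade but species 1 cannot.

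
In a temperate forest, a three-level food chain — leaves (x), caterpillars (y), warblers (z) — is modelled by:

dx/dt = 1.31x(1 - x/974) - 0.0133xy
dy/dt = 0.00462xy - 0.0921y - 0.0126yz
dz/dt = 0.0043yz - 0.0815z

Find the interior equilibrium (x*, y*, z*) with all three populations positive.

x* ≈ 787, y* ≈ 19, z* ≈ 281

From dz/dt = 0: 0.0043y* = 0.0815, so y* = 19.
From dx/dt = 0: 1.31(1 - x*/974) = 0.0133·19, giving x* = 974·(1 - 0.192) = 787.
From dy/dt = 0: 0.00462·787 - 0.0921 = 0.0126z*, so z* = 3.54/0.0126 = 281.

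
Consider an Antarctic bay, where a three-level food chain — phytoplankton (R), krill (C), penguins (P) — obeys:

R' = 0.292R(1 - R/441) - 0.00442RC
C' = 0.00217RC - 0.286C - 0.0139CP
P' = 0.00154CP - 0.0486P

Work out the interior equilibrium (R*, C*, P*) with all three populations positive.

From dP/dt = 0: 0.00154C* = 0.0486, so C* = 31.6.
From dR/dt = 0: 0.292(1 - R*/441) = 0.00442·31.6, giving R* = 441·(1 - 0.478) = 230.
From dC/dt = 0: 0.00217·230 - 0.286 = 0.0139P*, so P* = 0.214/0.0139 = 15.4.

R* ≈ 230, C* ≈ 31.6, P* ≈ 15.4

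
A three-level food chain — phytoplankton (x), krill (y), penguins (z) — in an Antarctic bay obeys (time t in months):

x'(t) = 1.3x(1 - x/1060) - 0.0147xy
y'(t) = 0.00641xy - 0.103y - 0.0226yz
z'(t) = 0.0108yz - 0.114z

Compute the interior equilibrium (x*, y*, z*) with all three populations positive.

From dz/dt = 0: 0.0108y* = 0.114, so y* = 10.6.
From dx/dt = 0: 1.3(1 - x*/1060) = 0.0147·10.6, giving x* = 1060·(1 - 0.119) = 933.
From dy/dt = 0: 0.00641·933 - 0.103 = 0.0226z*, so z* = 5.88/0.0226 = 260.

x* ≈ 933, y* ≈ 10.6, z* ≈ 260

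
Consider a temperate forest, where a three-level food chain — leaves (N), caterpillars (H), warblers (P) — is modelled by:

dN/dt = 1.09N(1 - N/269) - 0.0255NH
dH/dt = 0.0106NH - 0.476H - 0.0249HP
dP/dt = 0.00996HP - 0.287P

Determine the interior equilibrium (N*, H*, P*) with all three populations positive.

N* ≈ 87.7, H* ≈ 28.8, P* ≈ 18.2

From dP/dt = 0: 0.00996H* = 0.287, so H* = 28.8.
From dN/dt = 0: 1.09(1 - N*/269) = 0.0255·28.8, giving N* = 269·(1 - 0.674) = 87.7.
From dH/dt = 0: 0.0106·87.7 - 0.476 = 0.0249P*, so P* = 0.453/0.0249 = 18.2.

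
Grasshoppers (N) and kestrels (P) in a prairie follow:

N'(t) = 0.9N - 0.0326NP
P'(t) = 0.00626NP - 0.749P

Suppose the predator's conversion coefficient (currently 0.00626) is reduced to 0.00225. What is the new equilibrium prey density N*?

N* ≈ 333

At the interior fixed point, setting dP/dt = 0 with P > 0 fixes N* = (predator death rate)/(NP coefficient) — independent of the other coefficients.
With the change, N* = 0.749/0.00225 = 333; it rises from 120.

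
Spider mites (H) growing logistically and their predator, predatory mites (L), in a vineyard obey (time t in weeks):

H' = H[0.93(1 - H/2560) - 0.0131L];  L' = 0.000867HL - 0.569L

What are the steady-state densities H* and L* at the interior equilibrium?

H* ≈ 656, L* ≈ 52.8

From dL/dt = 0 with L > 0: 0.000867H* = 0.569, so H* = 656.
Substitute into dH/dt = 0: 0.93(1 - 656/2560) = 0.0131L*.
The bracket is 0.744, giving L* = 0.692/0.0131 = 52.8.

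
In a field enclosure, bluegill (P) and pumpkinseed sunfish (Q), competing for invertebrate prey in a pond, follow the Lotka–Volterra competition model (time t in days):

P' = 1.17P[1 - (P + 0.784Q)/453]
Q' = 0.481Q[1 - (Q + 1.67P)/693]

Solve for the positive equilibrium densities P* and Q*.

Setting both brackets to zero gives the nullclines P + 0.784Q = 453 and 1.67P + Q = 693.
Substituting Q = 693 - 1.67P into the first: P(1 - 0.784·1.67) = 453 - 0.784·693.
So P* = -90.3/-0.309 = 292, and then Q* = 693 - 1.67·292 = 205.

P* ≈ 292, Q* ≈ 205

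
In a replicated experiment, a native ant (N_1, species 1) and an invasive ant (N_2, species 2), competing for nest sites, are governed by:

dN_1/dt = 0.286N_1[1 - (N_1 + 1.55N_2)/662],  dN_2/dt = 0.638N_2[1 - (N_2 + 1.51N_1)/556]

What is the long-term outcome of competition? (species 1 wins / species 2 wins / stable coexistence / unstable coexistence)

Compare the nullcline intercepts: K1/α12 = 662/1.55 = 427 < K2 = 556; K2/α21 = 556/1.51 = 368 < K1 = 662.
Since both are reversed, neither can invade when rare; the interior point is a saddle.

unstable coexistence (outcome depends on initial conditions)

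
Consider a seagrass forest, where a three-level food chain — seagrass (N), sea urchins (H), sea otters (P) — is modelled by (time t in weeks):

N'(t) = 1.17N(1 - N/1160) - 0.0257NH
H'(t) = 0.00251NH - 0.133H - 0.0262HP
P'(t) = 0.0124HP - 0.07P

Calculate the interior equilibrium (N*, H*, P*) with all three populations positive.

N* ≈ 1020, H* ≈ 5.65, P* ≈ 92.3

From dP/dt = 0: 0.0124H* = 0.07, so H* = 5.65.
From dN/dt = 0: 1.17(1 - N*/1160) = 0.0257·5.65, giving N* = 1160·(1 - 0.124) = 1020.
From dH/dt = 0: 0.00251·1020 - 0.133 = 0.0262P*, so P* = 2.42/0.0262 = 92.3.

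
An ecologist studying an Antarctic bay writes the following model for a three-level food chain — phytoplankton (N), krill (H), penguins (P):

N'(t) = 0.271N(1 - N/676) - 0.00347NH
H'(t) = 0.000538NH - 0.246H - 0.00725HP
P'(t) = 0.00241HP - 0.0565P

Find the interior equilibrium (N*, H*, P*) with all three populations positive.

From dP/dt = 0: 0.00241H* = 0.0565, so H* = 23.4.
From dN/dt = 0: 0.271(1 - N*/676) = 0.00347·23.4, giving N* = 676·(1 - 0.3) = 473.
From dH/dt = 0: 0.000538·473 - 0.246 = 0.00725P*, so P* = 0.00851/0.00725 = 1.17.

N* ≈ 473, H* ≈ 23.4, P* ≈ 1.17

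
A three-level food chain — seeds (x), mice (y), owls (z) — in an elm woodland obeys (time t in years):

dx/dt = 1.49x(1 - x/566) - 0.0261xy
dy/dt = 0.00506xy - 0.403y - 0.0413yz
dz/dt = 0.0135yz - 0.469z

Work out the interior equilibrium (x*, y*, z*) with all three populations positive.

x* ≈ 222, y* ≈ 34.7, z* ≈ 17.4

From dz/dt = 0: 0.0135y* = 0.469, so y* = 34.7.
From dx/dt = 0: 1.49(1 - x*/566) = 0.0261·34.7, giving x* = 566·(1 - 0.609) = 222.
From dy/dt = 0: 0.00506·222 - 0.403 = 0.0413z*, so z* = 0.718/0.0413 = 17.4.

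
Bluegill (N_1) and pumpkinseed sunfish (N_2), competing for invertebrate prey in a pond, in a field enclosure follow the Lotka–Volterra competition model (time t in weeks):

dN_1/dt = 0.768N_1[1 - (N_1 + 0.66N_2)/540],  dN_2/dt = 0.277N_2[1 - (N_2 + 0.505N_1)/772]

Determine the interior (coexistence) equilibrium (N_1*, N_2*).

Setting both brackets to zero gives the nullclines N_1 + 0.66N_2 = 540 and 0.505N_1 + N_2 = 772.
Substituting N_2 = 772 - 0.505N_1 into the first: N_1(1 - 0.66·0.505) = 540 - 0.66·772.
So N_1* = 30.5/0.667 = 45.7, and then N_2* = 772 - 0.505·45.7 = 749.

N_1* ≈ 45.7, N_2* ≈ 749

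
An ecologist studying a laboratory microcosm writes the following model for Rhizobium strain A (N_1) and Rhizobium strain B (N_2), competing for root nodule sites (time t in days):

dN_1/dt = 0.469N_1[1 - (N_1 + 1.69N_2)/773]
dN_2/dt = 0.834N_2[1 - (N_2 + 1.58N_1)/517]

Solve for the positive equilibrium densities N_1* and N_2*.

Setting both brackets to zero gives the nullclines N_1 + 1.69N_2 = 773 and 1.58N_1 + N_2 = 517.
Substituting N_2 = 517 - 1.58N_1 into the first: N_1(1 - 1.69·1.58) = 773 - 1.69·517.
So N_1* = -101/-1.67 = 60.3, and then N_2* = 517 - 1.58·60.3 = 422.

N_1* ≈ 60.3, N_2* ≈ 422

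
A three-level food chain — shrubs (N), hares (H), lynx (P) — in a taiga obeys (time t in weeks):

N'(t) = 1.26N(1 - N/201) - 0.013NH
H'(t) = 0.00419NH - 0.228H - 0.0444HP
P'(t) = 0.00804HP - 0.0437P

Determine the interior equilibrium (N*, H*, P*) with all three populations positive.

N* ≈ 190, H* ≈ 5.44, P* ≈ 12.8

From dP/dt = 0: 0.00804H* = 0.0437, so H* = 5.44.
From dN/dt = 0: 1.26(1 - N*/201) = 0.013·5.44, giving N* = 201·(1 - 0.0561) = 190.
From dH/dt = 0: 0.00419·190 - 0.228 = 0.0444P*, so P* = 0.567/0.0444 = 12.8.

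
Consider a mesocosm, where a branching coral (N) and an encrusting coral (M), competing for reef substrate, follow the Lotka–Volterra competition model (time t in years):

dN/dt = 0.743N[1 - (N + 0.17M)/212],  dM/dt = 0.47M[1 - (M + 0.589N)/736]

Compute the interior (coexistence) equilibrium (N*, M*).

Setting both brackets to zero gives the nullclines N + 0.17M = 212 and 0.589N + M = 736.
Substituting M = 736 - 0.589N into the first: N(1 - 0.17·0.589) = 212 - 0.17·736.
So N* = 86.9/0.9 = 96.5, and then M* = 736 - 0.589·96.5 = 679.

N* ≈ 96.5, M* ≈ 679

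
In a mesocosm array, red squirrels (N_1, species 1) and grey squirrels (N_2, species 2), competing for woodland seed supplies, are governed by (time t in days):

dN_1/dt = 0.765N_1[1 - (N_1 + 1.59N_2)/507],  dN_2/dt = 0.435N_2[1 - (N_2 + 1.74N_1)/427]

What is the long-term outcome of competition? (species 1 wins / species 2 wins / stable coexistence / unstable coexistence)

unstable coexistence (outcome depends on initial conditions)

Compare the nullcline intercepts: K1/α12 = 507/1.59 = 319 < K2 = 427; K2/α21 = 427/1.74 = 245 < K1 = 507.
Since both are reversed, neither can invade when rare; the interior point is a saddle.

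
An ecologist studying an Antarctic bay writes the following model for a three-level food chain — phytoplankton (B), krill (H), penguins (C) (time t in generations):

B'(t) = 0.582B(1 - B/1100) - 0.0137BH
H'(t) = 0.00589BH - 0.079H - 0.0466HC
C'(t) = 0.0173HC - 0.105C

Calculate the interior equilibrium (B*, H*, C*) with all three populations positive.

B* ≈ 943, H* ≈ 6.07, C* ≈ 117

From dC/dt = 0: 0.0173H* = 0.105, so H* = 6.07.
From dB/dt = 0: 0.582(1 - B*/1100) = 0.0137·6.07, giving B* = 1100·(1 - 0.143) = 943.
From dH/dt = 0: 0.00589·943 - 0.079 = 0.0466C*, so C* = 5.47/0.0466 = 117.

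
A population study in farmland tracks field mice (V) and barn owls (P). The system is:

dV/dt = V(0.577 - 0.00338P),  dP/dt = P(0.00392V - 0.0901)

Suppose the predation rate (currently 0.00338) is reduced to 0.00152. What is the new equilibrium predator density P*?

At the interior fixed point, setting dV/dt = 0 with V > 0 fixes P* = (prey growth rate)/(VP coefficient) — independent of the other coefficients.
With the change, P* = 0.577/0.00152 = 380; it rises from 171.

P* ≈ 380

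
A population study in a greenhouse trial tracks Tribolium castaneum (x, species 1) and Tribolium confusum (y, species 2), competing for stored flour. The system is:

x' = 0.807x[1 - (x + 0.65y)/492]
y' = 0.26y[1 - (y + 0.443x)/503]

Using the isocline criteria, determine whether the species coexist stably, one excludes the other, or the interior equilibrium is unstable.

Compare the nullcline intercepts: K1/α12 = 492/0.65 = 757 > K2 = 503; K2/α21 = 503/0.443 = 1140 > K1 = 492.
Since both inequalities hold, each species can invade when rare, so the interior equilibrium is stable.

stable coexistence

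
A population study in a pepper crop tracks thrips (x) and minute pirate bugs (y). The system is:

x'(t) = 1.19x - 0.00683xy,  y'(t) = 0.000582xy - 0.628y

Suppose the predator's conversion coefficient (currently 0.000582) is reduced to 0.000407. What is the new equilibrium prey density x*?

x* ≈ 1540

At the interior fixed point, setting dy/dt = 0 with y > 0 fixes x* = (predator death rate)/(xy coefficient) — independent of the other coefficients.
With the change, x* = 0.628/0.000407 = 1540; it rises from 1080.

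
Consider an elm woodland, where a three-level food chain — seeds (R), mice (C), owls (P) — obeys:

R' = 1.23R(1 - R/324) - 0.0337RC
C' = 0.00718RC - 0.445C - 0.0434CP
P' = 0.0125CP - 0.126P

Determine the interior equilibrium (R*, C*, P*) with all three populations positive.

From dP/dt = 0: 0.0125C* = 0.126, so C* = 10.1.
From dR/dt = 0: 1.23(1 - R*/324) = 0.0337·10.1, giving R* = 324·(1 - 0.276) = 235.
From dC/dt = 0: 0.00718·235 - 0.445 = 0.0434P*, so P* = 1.24/0.0434 = 28.5.

R* ≈ 235, C* ≈ 10.1, P* ≈ 28.5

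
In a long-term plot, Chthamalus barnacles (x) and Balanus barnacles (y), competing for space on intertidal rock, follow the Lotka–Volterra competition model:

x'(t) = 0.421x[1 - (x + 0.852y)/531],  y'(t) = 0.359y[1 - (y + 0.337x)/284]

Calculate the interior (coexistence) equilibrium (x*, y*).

Setting both brackets to zero gives the nullclines x + 0.852y = 531 and 0.337x + y = 284.
Substituting y = 284 - 0.337x into the first: x(1 - 0.852·0.337) = 531 - 0.852·284.
So x* = 289/0.713 = 405, and then y* = 284 - 0.337·405 = 147.

x* ≈ 405, y* ≈ 147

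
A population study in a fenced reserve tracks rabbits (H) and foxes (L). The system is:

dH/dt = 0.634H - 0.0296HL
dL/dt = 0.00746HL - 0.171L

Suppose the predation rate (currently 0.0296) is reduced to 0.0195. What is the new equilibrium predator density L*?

At the interior fixed point, setting dH/dt = 0 with H > 0 fixes L* = (prey growth rate)/(HL coefficient) — independent of the other coefficients.
With the change, L* = 0.634/0.0195 = 32.5; it rises from 21.4.

L* ≈ 32.5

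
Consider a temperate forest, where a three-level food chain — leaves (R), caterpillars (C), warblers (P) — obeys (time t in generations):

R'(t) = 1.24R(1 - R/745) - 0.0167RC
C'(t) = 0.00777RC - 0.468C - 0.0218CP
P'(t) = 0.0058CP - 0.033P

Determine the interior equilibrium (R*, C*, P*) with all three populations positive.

From dP/dt = 0: 0.0058C* = 0.033, so C* = 5.69.
From dR/dt = 0: 1.24(1 - R*/745) = 0.0167·5.69, giving R* = 745·(1 - 0.0766) = 688.
From dC/dt = 0: 0.00777·688 - 0.468 = 0.0218P*, so P* = 4.88/0.0218 = 224.

R* ≈ 688, C* ≈ 5.69, P* ≈ 224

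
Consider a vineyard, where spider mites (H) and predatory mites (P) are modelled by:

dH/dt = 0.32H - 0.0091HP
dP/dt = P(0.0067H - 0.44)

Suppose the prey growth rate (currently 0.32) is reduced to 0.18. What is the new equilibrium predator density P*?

At the interior fixed point, setting dH/dt = 0 with H > 0 fixes P* = (prey growth rate)/(HP coefficient) — independent of the other coefficients.
With the change, P* = 0.18/0.0091 = 19.8; it falls from 35.2.

P* ≈ 19.8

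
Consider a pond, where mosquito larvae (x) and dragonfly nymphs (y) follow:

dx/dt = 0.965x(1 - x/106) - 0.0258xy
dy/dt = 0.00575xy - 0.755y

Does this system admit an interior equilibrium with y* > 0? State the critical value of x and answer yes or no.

Threshold x = 131; K < 131, so no, the predator goes extinct.

The predator equation gives dy/dt > 0 only when x > 0.755/0.00575 = 131.
Without the predator, x → K = 106. Since 106 < 131, the predator cannot invade.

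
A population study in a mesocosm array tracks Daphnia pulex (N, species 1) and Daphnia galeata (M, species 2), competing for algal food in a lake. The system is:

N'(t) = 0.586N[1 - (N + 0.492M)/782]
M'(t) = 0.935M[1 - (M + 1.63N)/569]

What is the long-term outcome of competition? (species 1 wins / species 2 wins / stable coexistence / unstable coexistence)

Compare the nullcline intercepts: K1/α12 = 782/0.492 = 1590 > K2 = 569; K2/α21 = 569/1.63 = 349 < K1 = 782.
Since the inequalities point opposite ways, species 1 can invade but species 2 cannot.

species 1 excludes species 2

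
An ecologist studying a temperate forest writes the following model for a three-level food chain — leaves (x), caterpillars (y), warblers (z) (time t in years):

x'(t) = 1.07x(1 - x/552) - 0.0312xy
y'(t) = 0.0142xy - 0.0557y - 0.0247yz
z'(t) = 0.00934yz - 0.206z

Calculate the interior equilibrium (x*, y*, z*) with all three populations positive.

x* ≈ 197, y* ≈ 22.1, z* ≈ 111

From dz/dt = 0: 0.00934y* = 0.206, so y* = 22.1.
From dx/dt = 0: 1.07(1 - x*/552) = 0.0312·22.1, giving x* = 552·(1 - 0.643) = 197.
From dy/dt = 0: 0.0142·197 - 0.0557 = 0.0247z*, so z* = 2.74/0.0247 = 111.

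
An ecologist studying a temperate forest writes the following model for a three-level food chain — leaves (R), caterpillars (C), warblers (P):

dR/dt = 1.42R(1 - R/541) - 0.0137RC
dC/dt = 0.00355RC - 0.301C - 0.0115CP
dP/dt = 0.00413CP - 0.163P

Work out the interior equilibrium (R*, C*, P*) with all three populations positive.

R* ≈ 335, C* ≈ 39.5, P* ≈ 77.2

From dP/dt = 0: 0.00413C* = 0.163, so C* = 39.5.
From dR/dt = 0: 1.42(1 - R*/541) = 0.0137·39.5, giving R* = 541·(1 - 0.381) = 335.
From dC/dt = 0: 0.00355·335 - 0.301 = 0.0115P*, so P* = 0.888/0.0115 = 77.2.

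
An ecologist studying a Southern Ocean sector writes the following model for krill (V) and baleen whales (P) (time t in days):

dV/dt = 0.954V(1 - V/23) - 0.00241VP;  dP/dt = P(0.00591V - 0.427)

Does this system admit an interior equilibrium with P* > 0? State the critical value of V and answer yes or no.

Threshold V = 72.3; K < 72.3, so no, the predator goes extinct.

The predator equation gives dP/dt > 0 only when V > 0.427/0.00591 = 72.3.
Without the predator, V → K = 23. Since 23 < 72.3, the predator cannot invade.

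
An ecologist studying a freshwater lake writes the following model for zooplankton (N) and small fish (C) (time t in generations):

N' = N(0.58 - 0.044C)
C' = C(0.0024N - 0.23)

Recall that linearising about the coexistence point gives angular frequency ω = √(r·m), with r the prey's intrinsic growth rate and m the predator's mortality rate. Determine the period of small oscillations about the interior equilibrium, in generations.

T ≈ 17.2 generations

Here r = 0.58 and m = 0.23, so r·m = 0.133.
ω = √0.133 = 0.365 per generation, hence T = 2π/ω ≈ 17.2 generations.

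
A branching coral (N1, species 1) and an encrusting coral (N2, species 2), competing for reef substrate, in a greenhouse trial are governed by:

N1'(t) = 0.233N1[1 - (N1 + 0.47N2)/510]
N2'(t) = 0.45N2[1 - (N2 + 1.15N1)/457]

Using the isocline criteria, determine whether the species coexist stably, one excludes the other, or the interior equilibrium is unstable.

species 1 excludes species 2

Compare the nullcline intercepts: K1/α12 = 510/0.47 = 1090 > K2 = 457; K2/α21 = 457/1.15 = 397 < K1 = 510.
Since the inequalities point opposite ways, species 1 can invade but species 2 cannot.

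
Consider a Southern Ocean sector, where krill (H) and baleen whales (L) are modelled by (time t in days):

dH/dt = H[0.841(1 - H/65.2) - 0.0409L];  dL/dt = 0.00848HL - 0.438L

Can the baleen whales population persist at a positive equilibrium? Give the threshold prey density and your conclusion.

The predator equation gives dL/dt > 0 only when H > 0.438/0.00848 = 51.7.
Without the predator, H → K = 65.2. Since 65.2 > 51.7, the predator can invade and persist.

Threshold H = 51.7; K > 51.7, so yes, the predator persists.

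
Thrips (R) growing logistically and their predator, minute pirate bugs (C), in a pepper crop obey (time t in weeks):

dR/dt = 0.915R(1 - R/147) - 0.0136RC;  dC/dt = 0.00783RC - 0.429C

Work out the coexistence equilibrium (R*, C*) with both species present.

R* ≈ 54.8, C* ≈ 42.2

From dC/dt = 0 with C > 0: 0.00783R* = 0.429, so R* = 54.8.
Substitute into dR/dt = 0: 0.915(1 - 54.8/147) = 0.0136C*.
The bracket is 0.627, giving C* = 0.574/0.0136 = 42.2.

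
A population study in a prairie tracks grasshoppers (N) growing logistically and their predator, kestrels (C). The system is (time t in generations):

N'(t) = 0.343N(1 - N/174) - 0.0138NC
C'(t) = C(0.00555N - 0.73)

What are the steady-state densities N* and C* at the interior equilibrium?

N* ≈ 132, C* ≈ 6.07

From dC/dt = 0 with C > 0: 0.00555N* = 0.73, so N* = 132.
Substitute into dN/dt = 0: 0.343(1 - 132/174) = 0.0138C*.
The bracket is 0.244, giving C* = 0.0837/0.0138 = 6.07.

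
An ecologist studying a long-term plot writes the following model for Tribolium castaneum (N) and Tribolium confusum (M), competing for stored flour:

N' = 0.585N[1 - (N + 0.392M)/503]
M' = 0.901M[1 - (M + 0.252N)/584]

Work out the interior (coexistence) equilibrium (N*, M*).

N* ≈ 304, M* ≈ 507

Setting both brackets to zero gives the nullclines N + 0.392M = 503 and 0.252N + M = 584.
Substituting M = 584 - 0.252N into the first: N(1 - 0.392·0.252) = 503 - 0.392·584.
So N* = 274/0.901 = 304, and then M* = 584 - 0.252·304 = 507.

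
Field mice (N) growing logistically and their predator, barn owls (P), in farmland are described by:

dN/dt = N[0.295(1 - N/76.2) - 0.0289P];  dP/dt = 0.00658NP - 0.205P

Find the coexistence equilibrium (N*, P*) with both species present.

N* ≈ 31.2, P* ≈ 6.03

From dP/dt = 0 with P > 0: 0.00658N* = 0.205, so N* = 31.2.
Substitute into dN/dt = 0: 0.295(1 - 31.2/76.2) = 0.0289P*.
The bracket is 0.591, giving P* = 0.174/0.0289 = 6.03.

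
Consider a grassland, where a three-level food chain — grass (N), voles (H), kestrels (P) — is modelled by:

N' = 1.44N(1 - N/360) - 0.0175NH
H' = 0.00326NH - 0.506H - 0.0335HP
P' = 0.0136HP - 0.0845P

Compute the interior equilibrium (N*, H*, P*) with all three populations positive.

From dP/dt = 0: 0.0136H* = 0.0845, so H* = 6.21.
From dN/dt = 0: 1.44(1 - N*/360) = 0.0175·6.21, giving N* = 360·(1 - 0.0755) = 333.
From dH/dt = 0: 0.00326·333 - 0.506 = 0.0335P*, so P* = 0.579/0.0335 = 17.3.

N* ≈ 333, H* ≈ 6.21, P* ≈ 17.3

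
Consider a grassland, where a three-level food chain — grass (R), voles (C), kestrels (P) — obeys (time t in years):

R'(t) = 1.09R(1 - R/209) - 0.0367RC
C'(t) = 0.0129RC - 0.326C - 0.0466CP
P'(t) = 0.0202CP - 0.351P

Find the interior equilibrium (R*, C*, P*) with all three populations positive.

From dP/dt = 0: 0.0202C* = 0.351, so C* = 17.4.
From dR/dt = 0: 1.09(1 - R*/209) = 0.0367·17.4, giving R* = 209·(1 - 0.585) = 86.7.
From dC/dt = 0: 0.0129·86.7 - 0.326 = 0.0466P*, so P* = 0.793/0.0466 = 17.

R* ≈ 86.7, C* ≈ 17.4, P* ≈ 17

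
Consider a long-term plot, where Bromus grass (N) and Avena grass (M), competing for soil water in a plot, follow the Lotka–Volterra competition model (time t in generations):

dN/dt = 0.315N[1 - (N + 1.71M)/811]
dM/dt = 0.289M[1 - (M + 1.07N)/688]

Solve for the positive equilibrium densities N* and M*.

N* ≈ 440, M* ≈ 217

Setting both brackets to zero gives the nullclines N + 1.71M = 811 and 1.07N + M = 688.
Substituting M = 688 - 1.07N into the first: N(1 - 1.71·1.07) = 811 - 1.71·688.
So N* = -365/-0.83 = 440, and then M* = 688 - 1.07·440 = 217.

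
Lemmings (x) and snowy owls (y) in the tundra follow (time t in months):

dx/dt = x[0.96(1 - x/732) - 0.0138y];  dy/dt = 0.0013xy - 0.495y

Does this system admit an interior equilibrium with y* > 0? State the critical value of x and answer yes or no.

Threshold x = 381; K > 381, so yes, the predator persists.

The predator equation gives dy/dt > 0 only when x > 0.495/0.0013 = 381.
Without the predator, x → K = 732. Since 732 > 381, the predator can invade and persist.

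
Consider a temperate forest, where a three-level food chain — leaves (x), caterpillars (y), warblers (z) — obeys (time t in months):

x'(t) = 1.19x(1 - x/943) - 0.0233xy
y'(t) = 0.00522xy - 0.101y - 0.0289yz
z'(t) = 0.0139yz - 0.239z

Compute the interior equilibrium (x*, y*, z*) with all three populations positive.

x* ≈ 626, y* ≈ 17.2, z* ≈ 109

From dz/dt = 0: 0.0139y* = 0.239, so y* = 17.2.
From dx/dt = 0: 1.19(1 - x*/943) = 0.0233·17.2, giving x* = 943·(1 - 0.337) = 626.
From dy/dt = 0: 0.00522·626 - 0.101 = 0.0289z*, so z* = 3.16/0.0289 = 109.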